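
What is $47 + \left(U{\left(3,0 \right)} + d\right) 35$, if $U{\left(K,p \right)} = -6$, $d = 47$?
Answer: $1482$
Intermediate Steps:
$47 + \left(U{\left(3,0 \right)} + d\right) 35 = 47 + \left(-6 + 47\right) 35 = 47 + 41 \cdot 35 = 47 + 1435 = 1482$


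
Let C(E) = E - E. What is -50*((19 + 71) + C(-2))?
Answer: -4500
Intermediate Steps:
C(E) = 0
-50*((19 + 71) + C(-2)) = -50*((19 + 71) + 0) = -50*(90 + 0) = -50*90 = -4500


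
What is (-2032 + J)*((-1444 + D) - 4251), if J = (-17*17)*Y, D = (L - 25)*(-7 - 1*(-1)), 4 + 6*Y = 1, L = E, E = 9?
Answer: 21136225/2 ≈ 1.0568e+7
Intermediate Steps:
L = 9
Y = -½ (Y = -⅔ + (⅙)*1 = -⅔ + ⅙ = -½ ≈ -0.50000)
D = 96 (D = (9 - 25)*(-7 - 1*(-1)) = -16*(-7 + 1) = -16*(-6) = 96)
J = 289/2 (J = -17*17*(-½) = -289*(-½) = 289/2 ≈ 144.50)
(-2032 + J)*((-1444 + D) - 4251) = (-2032 + 289/2)*((-1444 + 96) - 4251) = -3775*(-1348 - 4251)/2 = -3775/2*(-5599) = 21136225/2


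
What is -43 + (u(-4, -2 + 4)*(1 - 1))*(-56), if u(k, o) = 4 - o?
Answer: -43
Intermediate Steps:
-43 + (u(-4, -2 + 4)*(1 - 1))*(-56) = -43 + ((4 - (-2 + 4))*(1 - 1))*(-56) = -43 + ((4 - 1*2)*0)*(-56) = -43 + ((4 - 2)*0)*(-56) = -43 + (2*0)*(-56) = -43 + 0*(-56) = -43 + 0 = -43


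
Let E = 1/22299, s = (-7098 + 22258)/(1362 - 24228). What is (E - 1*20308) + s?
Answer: -575286805647/28327163 ≈ -20309.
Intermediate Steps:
s = -7580/11433 (s = 15160/(-22866) = 15160*(-1/22866) = -7580/11433 ≈ -0.66299)
E = 1/22299 ≈ 4.4845e-5
(E - 1*20308) + s = (1/22299 - 1*20308) - 7580/11433 = (1/22299 - 20308) - 7580/11433 = -452848091/22299 - 7580/11433 = -575286805647/28327163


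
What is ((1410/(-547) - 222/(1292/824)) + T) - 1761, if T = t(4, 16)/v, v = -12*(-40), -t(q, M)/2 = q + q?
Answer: -10098358931/5300430 ≈ -1905.2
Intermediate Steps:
t(q, M) = -4*q (t(q, M) = -2*(q + q) = -4*q)
v = 480
T = -1/30 (T = -4*4/480 = -16*1/480 = -1/30 ≈ -0.033333)
((1410/(-547) - 222/(1292/824)) + T) - 1761 = ((1410/(-547) - 222/(1292/824)) - 1/30) - 1761 = ((1410*(-1/547) - 222/(1292*(1/824))) - 1/30) - 1761 = ((-1410/547 - 222/323/206) - 1/30) - 1761 = ((-1410/547 - 222*206/323) - 1/30) - 1761 = ((-1410/547 - 45732/323) - 1/30) - 1761 = (-25470834/176681 - 1/30) - 1761 = -764301701/5300430 - 1761 = -10098358931/5300430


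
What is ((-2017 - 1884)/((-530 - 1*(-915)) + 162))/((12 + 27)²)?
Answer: -3901/831987 ≈ -0.0046888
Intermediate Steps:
((-2017 - 1884)/((-530 - 1*(-915)) + 162))/((12 + 27)²) = (-3901/((-530 + 915) + 162))/(39²) = -3901/(385 + 162)/1521 = -3901/547*(1/1521) = -3901*1/547*(1/1521) = -3901/547*1/1521 = -3901/831987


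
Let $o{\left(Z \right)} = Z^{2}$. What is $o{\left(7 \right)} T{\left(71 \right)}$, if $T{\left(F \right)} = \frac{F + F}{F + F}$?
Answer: $49$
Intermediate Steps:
$T{\left(F \right)} = 1$ ($T{\left(F \right)} = \frac{2 F}{2 F} = 2 F \frac{1}{2 F} = 1$)
$o{\left(7 \right)} T{\left(71 \right)} = 7^{2} \cdot 1 = 49 \cdot 1 = 49$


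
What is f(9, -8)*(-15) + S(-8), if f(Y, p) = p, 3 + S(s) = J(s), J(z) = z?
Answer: 109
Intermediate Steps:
S(s) = -3 + s
f(9, -8)*(-15) + S(-8) = -8*(-15) + (-3 - 8) = 120 - 11 = 109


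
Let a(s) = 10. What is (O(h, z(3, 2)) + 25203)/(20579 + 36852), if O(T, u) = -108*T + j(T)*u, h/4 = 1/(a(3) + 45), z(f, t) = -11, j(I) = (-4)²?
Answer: 1376053/3158705 ≈ 0.43564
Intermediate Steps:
j(I) = 16
h = 4/55 (h = 4/(10 + 45) = 4/55 ≈ 0.072727)
O(T, u) = -108*T + 16*u
(O(h, z(3, 2)) + 25203)/(20579 + 36852) = ((-108*4/55 + 16*(-11)) + 25203)/(20579 + 36852) = ((-432/55 - 176) + 25203)/57431 = (-10112/55 + 25203)*(1/57431) = (1376053/55)*(1/57431) = 1376053/3158705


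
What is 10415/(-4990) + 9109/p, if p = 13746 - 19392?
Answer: -5212850/1408677 ≈ -3.7005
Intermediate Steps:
p = -5646
10415/(-4990) + 9109/p = 10415/(-4990) + 9109/(-5646) = 10415*(-1/4990) + 9109*(-1/5646) = -2083/998 - 9109/5646 = -5212850/1408677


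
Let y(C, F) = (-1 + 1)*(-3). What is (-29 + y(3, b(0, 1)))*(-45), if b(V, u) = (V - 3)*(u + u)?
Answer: 1305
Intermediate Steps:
b(V, u) = 2*u*(-3 + V) (b(V, u) = (-3 + V)*(2*u) = 2*u*(-3 + V))
y(C, F) = 0 (y(C, F) = 0*(-3) = 0)
(-29 + y(3, b(0, 1)))*(-45) = (-29 + 0)*(-45) = -29*(-45) = 1305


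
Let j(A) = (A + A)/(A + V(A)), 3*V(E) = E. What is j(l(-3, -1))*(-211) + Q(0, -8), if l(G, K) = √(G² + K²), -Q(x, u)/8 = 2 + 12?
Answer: -857/2 ≈ -428.50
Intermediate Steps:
Q(x, u) = -112 (Q(x, u) = -8*(2 + 12) = -8*14 = -112)
V(E) = E/3
j(A) = 3/2 (j(A) = (A + A)/(A + A/3) = (2*A)/((4*A/3)) = (2*A)*(3/(4*A)) = 3/2)
j(l(-3, -1))*(-211) + Q(0, -8) = (3/2)*(-211) - 112 = -633/2 - 112 = -857/2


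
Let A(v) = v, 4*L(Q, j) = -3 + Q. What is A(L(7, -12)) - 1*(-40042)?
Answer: 40043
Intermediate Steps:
L(Q, j) = -¾ + Q/4 (L(Q, j) = (-3 + Q)/4 = -¾ + Q/4)
A(L(7, -12)) - 1*(-40042) = (-¾ + (¼)*7) - 1*(-40042) = (-¾ + 7/4) + 40042 = 1 + 40042 = 40043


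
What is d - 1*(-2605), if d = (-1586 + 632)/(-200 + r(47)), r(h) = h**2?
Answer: 5232491/2009 ≈ 2604.5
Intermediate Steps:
d = -954/2009 (d = (-1586 + 632)/(-200 + 47**2) = -954/(-200 + 2209) = -954/2009 ≈ -0.47486)
d - 1*(-2605) = -954/2009 - 1*(-2605) = -954/2009 + 2605 = 5232491/2009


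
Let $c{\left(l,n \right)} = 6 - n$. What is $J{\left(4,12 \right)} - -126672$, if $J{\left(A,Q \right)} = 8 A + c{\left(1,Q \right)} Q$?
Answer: $126632$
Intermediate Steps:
$J{\left(A,Q \right)} = 8 A + Q \left(6 - Q\right)$ ($J{\left(A,Q \right)} = 8 A + \left(6 - Q\right) Q = 8 A + Q \left(6 - Q\right)$)
$J{\left(4,12 \right)} - -126672 = \left(8 \cdot 4 - 12 \left(-6 + 12\right)\right) - -126672 = \left(32 - 12 \cdot 6\right) + 126672 = \left(32 - 72\right) + 126672 = -40 + 126672 = 126632$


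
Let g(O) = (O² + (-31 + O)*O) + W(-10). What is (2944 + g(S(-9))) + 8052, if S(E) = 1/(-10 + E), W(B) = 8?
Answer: 3973035/361 ≈ 11006.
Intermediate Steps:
g(O) = 8 + O² + O*(-31 + O) (g(O) = (O² + (-31 + O)*O) + 8 = (O² + O*(-31 + O)) + 8 = 8 + O² + O*(-31 + O))
(2944 + g(S(-9))) + 8052 = (2944 + (8 - 31/(-10 - 9) + 2*(1/(-10 - 9))²)) + 8052 = (2944 + (8 - 31/(-19) + 2*(1/(-19))²)) + 8052 = (2944 + (8 - 31*(-1/19) + 2*(-1/19)²)) + 8052 = (2944 + (8 + 31/19 + 2*(1/361))) + 8052 = (2944 + (8 + 31/19 + 2/361)) + 8052 = (2944 + 3479/361) + 8052 = 1066263/361 + 8052 = 3973035/361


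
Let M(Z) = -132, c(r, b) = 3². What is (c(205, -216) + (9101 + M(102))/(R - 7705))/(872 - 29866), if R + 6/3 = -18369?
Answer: -32245/108006792 ≈ -0.00029855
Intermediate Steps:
c(r, b) = 9
R = -18371 (R = -2 - 18369 = -18371)
(c(205, -216) + (9101 + M(102))/(R - 7705))/(872 - 29866) = (9 + (9101 - 132)/(-18371 - 7705))/(872 - 29866) = (9 + 8969/(-26076))/(-28994) = (9 + 8969*(-1/26076))*(-1/28994) = (9 - 8969/26076)*(-1/28994) = (225715/26076)*(-1/28994) = -32245/108006792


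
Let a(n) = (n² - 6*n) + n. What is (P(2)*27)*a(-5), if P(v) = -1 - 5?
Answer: -8100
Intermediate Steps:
a(n) = n² - 5*n
P(v) = -6
(P(2)*27)*a(-5) = (-6*27)*(-5*(-5 - 5)) = -(-810)*(-10) = -162*50 = -8100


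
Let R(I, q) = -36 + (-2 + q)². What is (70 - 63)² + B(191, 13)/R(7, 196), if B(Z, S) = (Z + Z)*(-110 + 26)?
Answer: 226289/4700 ≈ 48.147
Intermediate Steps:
B(Z, S) = -168*Z (B(Z, S) = (2*Z)*(-84) = -168*Z)
(70 - 63)² + B(191, 13)/R(7, 196) = (70 - 63)² + (-168*191)/(-36 + (-2 + 196)²) = 7² - 32088/(-36 + 194²) = 49 - 32088/(-36 + 37636) = 49 - 32088/37600 = 49 - 32088*1/37600 = 49 - 4011/4700 = 226289/4700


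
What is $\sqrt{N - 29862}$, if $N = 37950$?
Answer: $2 \sqrt{2022} \approx 89.933$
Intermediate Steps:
$\sqrt{N - 29862} = \sqrt{37950 - 29862} = \sqrt{8088} = 2 \sqrt{2022}$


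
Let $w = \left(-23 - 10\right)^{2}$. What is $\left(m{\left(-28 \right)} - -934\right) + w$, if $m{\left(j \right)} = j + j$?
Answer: $1967$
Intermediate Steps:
$m{\left(j \right)} = 2 j$
$w = 1089$ ($w = \left(-33\right)^{2} = 1089$)
$\left(m{\left(-28 \right)} - -934\right) + w = \left(2 \left(-28\right) - -934\right) + 1089 = \left(-56 + 934\right) + 1089 = 878 + 1089 = 1967$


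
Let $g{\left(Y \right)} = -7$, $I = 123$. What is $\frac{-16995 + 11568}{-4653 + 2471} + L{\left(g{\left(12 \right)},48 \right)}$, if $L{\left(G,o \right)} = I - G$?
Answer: $\frac{289087}{2182} \approx 132.49$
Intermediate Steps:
$L{\left(G,o \right)} = 123 - G$
$\frac{-16995 + 11568}{-4653 + 2471} + L{\left(g{\left(12 \right)},48 \right)} = \frac{-16995 + 11568}{-4653 + 2471} + \left(123 - -7\right) = - \frac{5427}{-2182} + \left(123 + 7\right) = \left(-5427\right) \left(- \frac{1}{2182}\right) + 130 = \frac{5427}{2182} + 130 = \frac{289087}{2182}$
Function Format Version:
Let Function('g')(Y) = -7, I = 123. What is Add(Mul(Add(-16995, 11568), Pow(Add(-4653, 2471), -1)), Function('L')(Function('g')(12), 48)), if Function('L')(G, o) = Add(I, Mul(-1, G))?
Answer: Rational(289087, 2182) ≈ 132.49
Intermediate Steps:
Function('L')(G, o) = Add(123, Mul(-1, G))
Add(Mul(Add(-16995, 11568), Pow(Add(-4653, 2471), -1)), Function('L')(Function('g')(12), 48)) = Add(Mul(Add(-16995, 11568), Pow(Add(-4653, 2471), -1)), Add(123, Mul(-1, -7))) = Add(Mul(-5427, Pow(-2182, -1)), Add(123, 7)) = Add(Mul(-5427, Rational(-1, 2182)), 130) = Add(Rational(5427, 2182), 130) = Rational(289087, 2182)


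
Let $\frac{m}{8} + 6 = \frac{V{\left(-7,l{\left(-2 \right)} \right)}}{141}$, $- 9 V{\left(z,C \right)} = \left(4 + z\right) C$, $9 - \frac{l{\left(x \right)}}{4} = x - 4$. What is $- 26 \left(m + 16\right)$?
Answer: $\frac{113152}{141} \approx 802.5$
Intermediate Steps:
$l{\left(x \right)} = 52 - 4 x$ ($l{\left(x \right)} = 36 - 4 \left(x - 4\right) = 36 - 4 \left(-4 + x\right) = 36 - \left(-16 + 4 x\right) = 52 - 4 x$)
$V{\left(z,C \right)} = - \frac{C \left(4 + z\right)}{9}$ ($V{\left(z,C \right)} = - \frac{\left(4 + z\right) C}{9} = - \frac{C \left(4 + z\right)}{9}$)
$m = - \frac{6608}{141}$ ($m = -48 + 8 \frac{\left(- \frac{1}{9}\right) \left(52 - -8\right) \left(4 - 7\right)}{141} = -48 + 8 \left(- \frac{1}{9}\right) \left(52 + 8\right) \left(-3\right) \frac{1}{141} = -48 + 8 \left(- \frac{1}{9}\right) 60 \left(-3\right) \frac{1}{141} = -48 + 8 \cdot 20 \cdot \frac{1}{141} = -48 + 8 \cdot \frac{20}{141} = -48 + \frac{160}{141} = - \frac{6608}{141} \approx -46.865$)
$- 26 \left(m + 16\right) = - 26 \left(- \frac{6608}{141} + 16\right) = \left(-26\right) \left(- \frac{4352}{141}\right) = \frac{113152}{141}$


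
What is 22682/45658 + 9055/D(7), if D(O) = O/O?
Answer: 206727936/22829 ≈ 9055.5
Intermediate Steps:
D(O) = 1
22682/45658 + 9055/D(7) = 22682/45658 + 9055/1 = 22682*(1/45658) + 9055*1 = 11341/22829 + 9055 = 206727936/22829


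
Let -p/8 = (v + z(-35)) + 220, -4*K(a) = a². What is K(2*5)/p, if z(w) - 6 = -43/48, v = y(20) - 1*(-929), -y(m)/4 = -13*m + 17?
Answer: 150/102053 ≈ 0.0014698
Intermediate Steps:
y(m) = -68 + 52*m (y(m) = -4*(-13*m + 17) = -4*(17 - 13*m) = -68 + 52*m)
v = 1901 (v = (-68 + 52*20) - 1*(-929) = (-68 + 1040) + 929 = 972 + 929 = 1901)
z(w) = 245/48 (z(w) = 6 - 43/48 = 245/48)
K(a) = -a²/4
p = -102053/6 (p = -8*((1901 + 245/48) + 220) = -8*(91493/48 + 220) = -8*102053/48 = -102053/6 ≈ -17009.)
K(2*5)/p = (-(2*5)²/4)/(-102053/6) = -¼*10²*(-6/102053) = -¼*100*(-6/102053) = -25*(-6/102053) = 150/102053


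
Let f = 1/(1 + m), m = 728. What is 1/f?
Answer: 729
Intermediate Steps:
f = 1/729 (f = 1/(1 + 728) = 1/729 ≈ 0.0013717)
1/f = 1/(1/729) = 729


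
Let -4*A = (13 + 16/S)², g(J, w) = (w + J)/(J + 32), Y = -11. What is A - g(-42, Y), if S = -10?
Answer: -3779/100 ≈ -37.790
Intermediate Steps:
g(J, w) = (J + w)/(32 + J)
A = -3249/100 (A = -(13 + 16/(-10))²/4 = -(13 + 16*(-⅒))²/4 = -(13 - 8/5)²/4 = -(57/5)²/4 = -¼*3249/25 = -3249/100 ≈ -32.490)
A - g(-42, Y) = -3249/100 - (-42 - 11)/(32 - 42) = -3249/100 - (-53)/(-10) = -3249/100 - (-1)*(-53)/10 = -3249/100 - 1*53/10 = -3249/100 - 53/10 = -3779/100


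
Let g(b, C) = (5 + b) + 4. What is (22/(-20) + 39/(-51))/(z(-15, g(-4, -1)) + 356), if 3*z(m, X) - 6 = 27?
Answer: -317/62390 ≈ -0.0050809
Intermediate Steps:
g(b, C) = 9 + b
z(m, X) = 11 (z(m, X) = 2 + (1/3)*27 = 2 + 9 = 11)
(22/(-20) + 39/(-51))/(z(-15, g(-4, -1)) + 356) = (22/(-20) + 39/(-51))/(11 + 356) = (22*(-1/20) + 39*(-1/51))/367 = (-11/10 - 13/17)*(1/367) = -317/170*1/367 = -317/62390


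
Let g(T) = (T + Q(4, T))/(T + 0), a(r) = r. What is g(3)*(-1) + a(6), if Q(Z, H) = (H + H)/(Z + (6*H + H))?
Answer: 123/25 ≈ 4.9200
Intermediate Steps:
Q(Z, H) = 2*H/(Z + 7*H) (Q(Z, H) = (2*H)/(Z + 7*H) = 2*H/(Z + 7*H))
g(T) = (T + 2*T/(4 + 7*T))/T (g(T) = (T + 2*T/(4 + 7*T))/(T + 0) = (T + 2*T/(4 + 7*T))/T)
g(3)*(-1) + a(6) = ((6 + 7*3)/(4 + 7*3))*(-1) + 6 = ((6 + 21)/(4 + 21))*(-1) + 6 = (27/25)*(-1) + 6 = -27/25 + 6 = 123/25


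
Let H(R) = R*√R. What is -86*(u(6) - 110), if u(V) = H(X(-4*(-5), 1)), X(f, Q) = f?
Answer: 9460 - 3440*√5 ≈ 1767.9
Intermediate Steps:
H(R) = R^(3/2)
u(V) = 40*√5 (u(V) = (-4*(-5))^(3/2) = 20^(3/2) = 40*√5)
-86*(u(6) - 110) = -86*(40*√5 - 110) = -86*(-110 + 40*√5) = 9460 - 3440*√5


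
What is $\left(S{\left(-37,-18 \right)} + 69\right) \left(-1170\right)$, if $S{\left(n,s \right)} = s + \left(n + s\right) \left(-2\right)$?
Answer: $-188370$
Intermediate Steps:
$S{\left(n,s \right)} = - s - 2 n$ ($S{\left(n,s \right)} = s - \left(2 n + 2 s\right) = - s - 2 n$)
$\left(S{\left(-37,-18 \right)} + 69\right) \left(-1170\right) = \left(\left(\left(-1\right) \left(-18\right) - -74\right) + 69\right) \left(-1170\right) = \left(\left(18 + 74\right) + 69\right) \left(-1170\right) = \left(92 + 69\right) \left(-1170\right) = 161 \left(-1170\right) = -188370$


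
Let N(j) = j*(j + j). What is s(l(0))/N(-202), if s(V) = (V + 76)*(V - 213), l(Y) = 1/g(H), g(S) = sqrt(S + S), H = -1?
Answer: -32377/163216 + 137*I*sqrt(2)/163216 ≈ -0.19837 + 0.0011871*I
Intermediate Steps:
g(S) = sqrt(2)*sqrt(S) (g(S) = sqrt(2*S) = sqrt(2)*sqrt(S))
N(j) = 2*j**2 (N(j) = j*(2*j) = 2*j**2)
l(Y) = -I*sqrt(2)/2 (l(Y) = 1/(sqrt(2)*sqrt(-1)) = 1/(sqrt(2)*I) = 1/(I*sqrt(2)) = -I*sqrt(2)/2)
s(V) = (-213 + V)*(76 + V) (s(V) = (76 + V)*(-213 + V) = (-213 + V)*(76 + V))
s(l(0))/N(-202) = (-16188 + (-I*sqrt(2)/2)**2 - (-137)*I*sqrt(2)/2)/((2*(-202)**2)) = (-16188 - 1/2 + 137*I*sqrt(2)/2)/((2*40804)) = (-32377/2 + 137*I*sqrt(2)/2)/81608 = (-32377/2 + 137*I*sqrt(2)/2)*(1/81608) = -32377/163216 + 137*I*sqrt(2)/163216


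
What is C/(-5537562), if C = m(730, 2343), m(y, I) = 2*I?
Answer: -781/922927 ≈ -0.00084622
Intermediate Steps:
C = 4686 (C = 2*2343 = 4686)
C/(-5537562) = 4686/(-5537562) = 4686*(-1/5537562) = -781/922927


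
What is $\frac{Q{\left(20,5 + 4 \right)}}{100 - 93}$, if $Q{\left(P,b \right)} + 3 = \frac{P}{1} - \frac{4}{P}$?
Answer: $\frac{12}{5} \approx 2.4$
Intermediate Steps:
$Q{\left(P,b \right)} = -3 + P - \frac{4}{P}$ ($Q{\left(P,b \right)} = -3 + \left(\frac{P}{1} - \frac{4}{P}\right) = -3 + \left(P 1 - \frac{4}{P}\right) = -3 + \left(P - \frac{4}{P}\right) = -3 + P - \frac{4}{P}$)
$\frac{Q{\left(20,5 + 4 \right)}}{100 - 93} = \frac{-3 + 20 - \frac{4}{20}}{100 - 93} = \frac{-3 + 20 - \frac{1}{5}}{7} = \left(-3 + 20 - \frac{1}{5}\right) \frac{1}{7} = \frac{84}{5} \cdot \frac{1}{7} = \frac{12}{5}$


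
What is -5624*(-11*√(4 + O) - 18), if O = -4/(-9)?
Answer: 101232 + 123728*√10/3 ≈ 2.3165e+5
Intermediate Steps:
O = 4/9 (O = -4*(-⅑) = 4/9 ≈ 0.44444)
-5624*(-11*√(4 + O) - 18) = -5624*(-11*√(4 + 4/9) - 18) = -5624*(-22*√10/3 - 18) = -5624*(-18 - 22*√10/3) = 101232 + 123728*√10/3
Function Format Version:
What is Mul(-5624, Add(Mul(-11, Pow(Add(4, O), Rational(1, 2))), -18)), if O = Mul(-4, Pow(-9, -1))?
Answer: Add(101232, Mul(Rational(123728, 3), Pow(10, Rational(1, 2)))) ≈ 2.3165e+5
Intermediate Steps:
O = Rational(4, 9) (O = Mul(-4, Rational(-1, 9)) = Rational(4, 9) ≈ 0.44444)
Mul(-5624, Add(Mul(-11, Pow(Add(4, O), Rational(1, 2))), -18)) = Mul(-5624, Add(Mul(-11, Pow(Add(4, Rational(4, 9)), Rational(1, 2))), -18)) = Mul(-5624, Add(Mul(-11, Pow(Rational(40, 9), Rational(1, 2))), -18)) = Mul(-5624, Add(Mul(-11, Mul(Rational(2, 3), Pow(10, Rational(1, 2)))), -18)) = Mul(-5624, Add(Mul(Rational(-22, 3), Pow(10, Rational(1, 2))), -18)) = Mul(-5624, Add(-18, Mul(Rational(-22, 3), Pow(10, Rational(1, 2))))) = Add(101232, Mul(Rational(123728, 3), Pow(10, Rational(1, 2))))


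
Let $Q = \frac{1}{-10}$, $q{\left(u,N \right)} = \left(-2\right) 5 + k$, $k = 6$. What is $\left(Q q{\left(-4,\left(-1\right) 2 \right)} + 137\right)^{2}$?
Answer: $\frac{471969}{25} \approx 18879.0$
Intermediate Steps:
$q{\left(u,N \right)} = -4$ ($q{\left(u,N \right)} = \left(-2\right) 5 + 6 = -10 + 6 = -4$)
$Q = - \frac{1}{10} \approx -0.1$
$\left(Q q{\left(-4,\left(-1\right) 2 \right)} + 137\right)^{2} = \left(\left(- \frac{1}{10}\right) \left(-4\right) + 137\right)^{2} = \left(\frac{2}{5} + 137\right)^{2} = \left(\frac{687}{5}\right)^{2} = \frac{471969}{25}$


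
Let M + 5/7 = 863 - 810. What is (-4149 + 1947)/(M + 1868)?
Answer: -7707/6721 ≈ -1.1467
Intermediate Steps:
M = 366/7 (M = -5/7 + (863 - 810) = -5/7 + 53 = 366/7 ≈ 52.286)
(-4149 + 1947)/(M + 1868) = (-4149 + 1947)/(366/7 + 1868) = -2202/13442/7 = -2202*7/13442 = -7707/6721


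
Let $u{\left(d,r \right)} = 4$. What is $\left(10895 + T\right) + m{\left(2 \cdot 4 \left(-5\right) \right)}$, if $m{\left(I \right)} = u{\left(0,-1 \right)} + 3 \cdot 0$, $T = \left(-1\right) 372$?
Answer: $10527$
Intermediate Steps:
$T = -372$
$m{\left(I \right)} = 4$ ($m{\left(I \right)} = 4 + 3 \cdot 0 = 4 + 0 = 4$)
$\left(10895 + T\right) + m{\left(2 \cdot 4 \left(-5\right) \right)} = \left(10895 - 372\right) + 4 = 10523 + 4 = 10527$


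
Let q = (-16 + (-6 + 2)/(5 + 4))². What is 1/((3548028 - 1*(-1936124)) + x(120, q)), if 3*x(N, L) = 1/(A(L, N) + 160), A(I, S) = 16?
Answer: 528/2895632257 ≈ 1.8234e-7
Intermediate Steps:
q = 21904/81 (q = (-16 - 4/9)² = (-148/9)² = 21904/81 ≈ 270.42)
x(N, L) = 1/528 (x(N, L) = 1/(3*(16 + 160)) = (⅓)/176 = (⅓)*(1/176) = 1/528)
1/((3548028 - 1*(-1936124)) + x(120, q)) = 1/((3548028 - 1*(-1936124)) + 1/528) = 1/((3548028 + 1936124) + 1/528) = 1/(5484152 + 1/528) = 1/(2895632257/528) = 528/2895632257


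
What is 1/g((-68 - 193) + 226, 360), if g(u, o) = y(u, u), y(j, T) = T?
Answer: -1/35 ≈ -0.028571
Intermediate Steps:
g(u, o) = u
1/g((-68 - 193) + 226, 360) = 1/((-68 - 193) + 226) = 1/(-261 + 226) = 1/(-35) = -1/35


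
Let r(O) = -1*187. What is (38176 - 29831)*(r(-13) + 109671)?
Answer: 913643980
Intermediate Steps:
r(O) = -187
(38176 - 29831)*(r(-13) + 109671) = (38176 - 29831)*(-187 + 109671) = 8345*109484 = 913643980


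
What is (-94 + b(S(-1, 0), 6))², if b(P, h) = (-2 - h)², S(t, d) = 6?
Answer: 900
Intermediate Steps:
(-94 + b(S(-1, 0), 6))² = (-94 + (2 + 6)²)² = (-94 + 8²)² = (-94 + 64)² = (-30)² = 900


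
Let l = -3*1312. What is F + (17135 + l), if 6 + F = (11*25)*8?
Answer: 15393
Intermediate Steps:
l = -3936
F = 2194 (F = -6 + (11*25)*8 = -6 + 275*8 = -6 + 2200 = 2194)
F + (17135 + l) = 2194 + (17135 - 3936) = 2194 + 13199 = 15393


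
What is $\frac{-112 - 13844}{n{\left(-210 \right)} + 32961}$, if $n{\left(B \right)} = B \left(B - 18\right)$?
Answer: $- \frac{4652}{26947} \approx -0.17264$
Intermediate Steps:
$n{\left(B \right)} = B \left(-18 + B\right)$
$\frac{-112 - 13844}{n{\left(-210 \right)} + 32961} = \frac{-112 - 13844}{- 210 \left(-18 - 210\right) + 32961} = - \frac{13956}{\left(-210\right) \left(-228\right) + 32961} = - \frac{13956}{47880 + 32961} = - \frac{13956}{80841} = \left(-13956\right) \frac{1}{80841} = - \frac{4652}{26947}$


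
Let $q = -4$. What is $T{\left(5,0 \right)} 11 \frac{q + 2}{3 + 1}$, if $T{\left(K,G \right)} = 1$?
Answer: $- \frac{11}{2} \approx -5.5$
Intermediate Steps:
$T{\left(5,0 \right)} 11 \frac{q + 2}{3 + 1} = 1 \cdot 11 \frac{-4 + 2}{3 + 1} = 11 \left(- \frac{2}{4}\right) = 11 \left(\left(-2\right) \frac{1}{4}\right) = 11 \left(- \frac{1}{2}\right) = - \frac{11}{2}$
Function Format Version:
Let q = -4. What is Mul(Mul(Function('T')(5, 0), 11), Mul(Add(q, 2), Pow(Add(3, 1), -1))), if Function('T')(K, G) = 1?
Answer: Rational(-11, 2) ≈ -5.5000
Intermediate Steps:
Mul(Mul(Function('T')(5, 0), 11), Mul(Add(q, 2), Pow(Add(3, 1), -1))) = Mul(Mul(1, 11), Mul(Add(-4, 2), Pow(Add(3, 1), -1))) = Mul(11, Mul(-2, Pow(4, -1))) = Mul(11, Mul(-2, Rational(1, 4))) = Mul(11, Rational(-1, 2)) = Rational(-11, 2)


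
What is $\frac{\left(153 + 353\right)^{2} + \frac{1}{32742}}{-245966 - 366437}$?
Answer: $- \frac{8383130713}{20051299026} \approx -0.41808$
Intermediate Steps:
$\frac{\left(153 + 353\right)^{2} + \frac{1}{32742}}{-245966 - 366437} = \frac{506^{2} + \frac{1}{32742}}{-612403} = \left(256036 + \frac{1}{32742}\right) \left(- \frac{1}{612403}\right) = \frac{8383130713}{32742} \left(- \frac{1}{612403}\right) = - \frac{8383130713}{20051299026}$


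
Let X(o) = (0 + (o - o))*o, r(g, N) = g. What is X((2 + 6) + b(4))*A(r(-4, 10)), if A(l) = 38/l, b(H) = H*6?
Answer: 0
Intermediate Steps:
b(H) = 6*H
X(o) = 0 (X(o) = (0 + 0)*o = 0*o = 0)
X((2 + 6) + b(4))*A(r(-4, 10)) = 0*(38/(-4)) = 0*(38*(-1/4)) = 0*(-19/2) = 0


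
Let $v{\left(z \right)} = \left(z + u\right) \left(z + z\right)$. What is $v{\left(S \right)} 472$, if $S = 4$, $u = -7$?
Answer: $-11328$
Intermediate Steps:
$v{\left(z \right)} = 2 z \left(-7 + z\right)$ ($v{\left(z \right)} = \left(z - 7\right) \left(z + z\right) = \left(-7 + z\right) 2 z = 2 z \left(-7 + z\right)$)
$v{\left(S \right)} 472 = 2 \cdot 4 \left(-7 + 4\right) 472 = 2 \cdot 4 \left(-3\right) 472 = \left(-24\right) 472 = -11328$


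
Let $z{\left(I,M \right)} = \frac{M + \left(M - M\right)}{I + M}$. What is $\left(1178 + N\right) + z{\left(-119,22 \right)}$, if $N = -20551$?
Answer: $- \frac{1879203}{97} \approx -19373.0$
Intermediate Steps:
$z{\left(I,M \right)} = \frac{M}{I + M}$ ($z{\left(I,M \right)} = \frac{M + 0}{I + M} = \frac{M}{I + M}$)
$\left(1178 + N\right) + z{\left(-119,22 \right)} = \left(1178 - 20551\right) + \frac{22}{-119 + 22} = -19373 + \frac{22}{-97} = -19373 + 22 \left(- \frac{1}{97}\right) = -19373 - \frac{22}{97} = - \frac{1879203}{97}$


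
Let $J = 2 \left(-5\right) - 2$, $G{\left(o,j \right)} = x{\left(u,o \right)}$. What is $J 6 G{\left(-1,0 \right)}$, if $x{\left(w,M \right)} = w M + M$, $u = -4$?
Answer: $-216$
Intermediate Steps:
$x{\left(w,M \right)} = M + M w$ ($x{\left(w,M \right)} = M w + M = M + M w$)
$G{\left(o,j \right)} = - 3 o$ ($G{\left(o,j \right)} = o \left(1 - 4\right) = o \left(-3\right) = - 3 o$)
$J = -12$ ($J = -10 - 2 = -12$)
$J 6 G{\left(-1,0 \right)} = \left(-12\right) 6 \left(\left(-3\right) \left(-1\right)\right) = \left(-72\right) 3 = -216$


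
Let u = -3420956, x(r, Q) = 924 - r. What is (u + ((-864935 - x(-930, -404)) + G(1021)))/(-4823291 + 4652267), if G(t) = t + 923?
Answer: 4285801/171024 ≈ 25.060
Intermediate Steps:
G(t) = 923 + t
(u + ((-864935 - x(-930, -404)) + G(1021)))/(-4823291 + 4652267) = (-3420956 + ((-864935 - (924 - 1*(-930))) + (923 + 1021)))/(-4823291 + 4652267) = (-3420956 + ((-864935 - (924 + 930)) + 1944))/(-171024) = (-3420956 + ((-864935 - 1*1854) + 1944))*(-1/171024) = (-3420956 + ((-864935 - 1854) + 1944))*(-1/171024) = (-3420956 + (-866789 + 1944))*(-1/171024) = (-3420956 - 864845)*(-1/171024) = -4285801*(-1/171024) = 4285801/171024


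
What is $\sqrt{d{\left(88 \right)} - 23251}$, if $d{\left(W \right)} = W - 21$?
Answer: $12 i \sqrt{161} \approx 152.26 i$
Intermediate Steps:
$d{\left(W \right)} = -21 + W$ ($d{\left(W \right)} = W - 21 = -21 + W$)
$\sqrt{d{\left(88 \right)} - 23251} = \sqrt{\left(-21 + 88\right) - 23251} = \sqrt{67 - 23251} = \sqrt{-23184} = 12 i \sqrt{161}$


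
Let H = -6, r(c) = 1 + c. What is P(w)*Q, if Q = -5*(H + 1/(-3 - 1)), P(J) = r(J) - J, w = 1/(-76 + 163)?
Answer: 125/4 ≈ 31.250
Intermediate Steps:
w = 1/87 ≈ 0.011494
P(J) = 1 (P(J) = (1 + J) - J = 1)
Q = 125/4 (Q = -5*(-6 + 1/(-3 - 1)) = -5*(-6 + 1/(-4)) = -5*(-6 - ¼) = -5*(-25/4) = 125/4 ≈ 31.250)
P(w)*Q = 1*(125/4) = 125/4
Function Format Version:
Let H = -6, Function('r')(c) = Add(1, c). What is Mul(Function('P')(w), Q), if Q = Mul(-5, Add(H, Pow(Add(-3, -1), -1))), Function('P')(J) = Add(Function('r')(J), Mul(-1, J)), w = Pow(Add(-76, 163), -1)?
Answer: Rational(125, 4) ≈ 31.250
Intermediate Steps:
w = Rational(1, 87) (w = Pow(87, -1) = Rational(1, 87) ≈ 0.011494)
Function('P')(J) = 1 (Function('P')(J) = Add(Add(1, J), Mul(-1, J)) = 1)
Q = Rational(125, 4) (Q = Mul(-5, Add(-6, Pow(Add(-3, -1), -1))) = Mul(-5, Add(-6, Pow(-4, -1))) = Mul(-5, Add(-6, Rational(-1, 4))) = Mul(-5, Rational(-25, 4)) = Rational(125, 4) ≈ 31.250)
Mul(Function('P')(w), Q) = Mul(1, Rational(125, 4)) = Rational(125, 4)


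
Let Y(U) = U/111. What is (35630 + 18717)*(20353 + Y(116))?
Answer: 122786122753/111 ≈ 1.1062e+9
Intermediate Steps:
Y(U) = U/111 (Y(U) = U*(1/111) = U/111)
(35630 + 18717)*(20353 + Y(116)) = (35630 + 18717)*(20353 + (1/111)*116) = 54347*(20353 + 116/111) = 54347*(2259299/111) = 122786122753/111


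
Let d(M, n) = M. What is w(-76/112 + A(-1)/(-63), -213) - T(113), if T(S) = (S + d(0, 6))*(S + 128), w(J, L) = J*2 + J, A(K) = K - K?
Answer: -762581/28 ≈ -27235.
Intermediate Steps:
A(K) = 0
w(J, L) = 3*J (w(J, L) = 2*J + J = 3*J)
T(S) = S*(128 + S) (T(S) = (S + 0)*(S + 128) = S*(128 + S))
w(-76/112 + A(-1)/(-63), -213) - T(113) = 3*(-76/112 + 0/(-63)) - 113*(128 + 113) = 3*(-76*1/112 + 0*(-1/63)) - 113*241 = 3*(-19/28 + 0) - 1*27233 = 3*(-19/28) - 27233 = -57/28 - 27233 = -762581/28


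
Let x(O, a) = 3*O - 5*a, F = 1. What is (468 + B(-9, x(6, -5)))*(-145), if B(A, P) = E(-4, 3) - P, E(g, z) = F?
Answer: -61770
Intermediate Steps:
E(g, z) = 1
x(O, a) = -5*a + 3*O
B(A, P) = 1 - P
(468 + B(-9, x(6, -5)))*(-145) = (468 + (1 - (-5*(-5) + 3*6)))*(-145) = (468 + (1 - (25 + 18)))*(-145) = (468 + (1 - 1*43))*(-145) = (468 + (1 - 43))*(-145) = (468 - 42)*(-145) = 426*(-145) = -61770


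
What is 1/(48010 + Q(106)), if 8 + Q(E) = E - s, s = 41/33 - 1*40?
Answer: 33/1588843 ≈ 2.0770e-5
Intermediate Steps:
s = -1279/33 (s = 41*(1/33) - 40 = 41/33 - 40 = -1279/33 ≈ -38.758)
Q(E) = 1015/33 + E (Q(E) = -8 + (E - 1*(-1279/33)) = -8 + (E + 1279/33) = -8 + (1279/33 + E) = 1015/33 + E)
1/(48010 + Q(106)) = 1/(48010 + (1015/33 + 106)) = 1/(48010 + 4513/33) = 1/(1588843/33) = 33/1588843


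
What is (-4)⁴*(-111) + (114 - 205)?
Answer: -28507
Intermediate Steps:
(-4)⁴*(-111) + (114 - 205) = 256*(-111) - 91 = -28416 - 91 = -28507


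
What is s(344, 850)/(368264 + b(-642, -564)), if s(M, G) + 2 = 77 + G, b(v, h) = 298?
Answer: 925/368562 ≈ 0.0025098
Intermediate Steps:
s(M, G) = 75 + G (s(M, G) = -2 + (77 + G) = 75 + G)
s(344, 850)/(368264 + b(-642, -564)) = (75 + 850)/(368264 + 298) = 925/368562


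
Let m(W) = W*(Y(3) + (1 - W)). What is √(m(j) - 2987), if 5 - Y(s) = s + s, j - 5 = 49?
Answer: I*√5903 ≈ 76.831*I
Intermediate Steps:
j = 54 (j = 5 + 49 = 54)
Y(s) = 5 - 2*s (Y(s) = 5 - (s + s) = 5 - 2*s)
m(W) = -W² (m(W) = W*((5 - 2*3) + (1 - W)) = W*((5 - 6) + (1 - W)) = W*(-1 + (1 - W)) = W*(-W) = -W²)
√(m(j) - 2987) = √(-1*54² - 2987) = √(-1*2916 - 2987) = √(-2916 - 2987) = √(-5903) = I*√5903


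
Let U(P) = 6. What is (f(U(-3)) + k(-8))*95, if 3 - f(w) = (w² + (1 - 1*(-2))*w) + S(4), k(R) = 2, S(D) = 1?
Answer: -4750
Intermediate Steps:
f(w) = 2 - w² - 3*w (f(w) = 3 - ((w² + (1 - 1*(-2))*w) + 1) = 3 - ((w² + (1 + 2)*w) + 1) = 3 - ((w² + 3*w) + 1) = 3 - (1 + w² + 3*w) = 3 + (-1 - w² - 3*w) = 2 - w² - 3*w)
(f(U(-3)) + k(-8))*95 = ((2 - 1*6² - 3*6) + 2)*95 = ((2 - 1*36 - 18) + 2)*95 = ((2 - 36 - 18) + 2)*95 = (-52 + 2)*95 = -50*95 = -4750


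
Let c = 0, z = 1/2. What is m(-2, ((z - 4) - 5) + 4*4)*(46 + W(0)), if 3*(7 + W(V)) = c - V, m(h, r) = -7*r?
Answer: -4095/2 ≈ -2047.5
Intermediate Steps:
z = ½ ≈ 0.50000
W(V) = -7 - V/3 (W(V) = -7 + (0 - V)/3 = -7 + (-V)/3 = -7 - V/3)
m(-2, ((z - 4) - 5) + 4*4)*(46 + W(0)) = (-7*(((½ - 4) - 5) + 4*4))*(46 + (-7 - ⅓*0)) = (-7*((-7/2 - 5) + 16))*(46 + (-7 + 0)) = (-7*(-17/2 + 16))*(46 - 7) = -7*15/2*39 = -105/2*39 = -4095/2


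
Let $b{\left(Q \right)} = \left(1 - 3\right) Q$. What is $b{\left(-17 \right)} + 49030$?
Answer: $49064$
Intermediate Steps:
$b{\left(Q \right)} = - 2 Q$ ($b{\left(Q \right)} = \left(1 - 3\right) Q = - 2 Q$)
$b{\left(-17 \right)} + 49030 = \left(-2\right) \left(-17\right) + 49030 = 34 + 49030 = 49064$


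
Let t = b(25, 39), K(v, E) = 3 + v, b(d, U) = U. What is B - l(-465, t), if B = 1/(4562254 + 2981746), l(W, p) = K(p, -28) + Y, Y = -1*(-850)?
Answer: -6729247999/7544000 ≈ -892.00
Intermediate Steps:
Y = 850
t = 39
l(W, p) = 853 + p (l(W, p) = (3 + p) + 850 = 853 + p)
B = 1/7544000 ≈ 1.3256e-7
B - l(-465, t) = 1/7544000 - (853 + 39) = 1/7544000 - 1*892 = 1/7544000 - 892 = -6729247999/7544000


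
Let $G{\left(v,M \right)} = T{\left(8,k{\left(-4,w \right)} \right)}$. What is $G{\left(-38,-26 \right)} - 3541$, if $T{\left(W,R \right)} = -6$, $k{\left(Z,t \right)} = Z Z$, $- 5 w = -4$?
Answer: $-3547$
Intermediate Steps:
$w = \frac{4}{5}$ ($w = \left(- \frac{1}{5}\right) \left(-4\right) = \frac{4}{5} \approx 0.8$)
$k{\left(Z,t \right)} = Z^{2}$
$G{\left(v,M \right)} = -6$
$G{\left(-38,-26 \right)} - 3541 = -6 - 3541 = -3547$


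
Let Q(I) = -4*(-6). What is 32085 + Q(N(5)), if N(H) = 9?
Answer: 32109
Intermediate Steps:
Q(I) = 24
32085 + Q(N(5)) = 32085 + 24 = 32109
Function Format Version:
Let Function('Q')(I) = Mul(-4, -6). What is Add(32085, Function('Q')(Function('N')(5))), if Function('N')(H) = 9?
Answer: 32109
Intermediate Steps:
Function('Q')(I) = 24
Add(32085, Function('Q')(Function('N')(5))) = Add(32085, 24) = 32109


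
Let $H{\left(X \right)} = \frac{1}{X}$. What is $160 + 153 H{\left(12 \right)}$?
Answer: $\frac{691}{4} \approx 172.75$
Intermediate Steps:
$160 + 153 H{\left(12 \right)} = 160 + \frac{153}{12} = 160 + 153 \cdot \frac{1}{12} = 160 + \frac{51}{4} = \frac{691}{4}$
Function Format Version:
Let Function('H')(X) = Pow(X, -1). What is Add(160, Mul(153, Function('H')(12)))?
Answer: Rational(691, 4) ≈ 172.75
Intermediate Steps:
Add(160, Mul(153, Function('H')(12))) = Add(160, Mul(153, Pow(12, -1))) = Add(160, Mul(153, Rational(1, 12))) = Add(160, Rational(51, 4)) = Rational(691, 4)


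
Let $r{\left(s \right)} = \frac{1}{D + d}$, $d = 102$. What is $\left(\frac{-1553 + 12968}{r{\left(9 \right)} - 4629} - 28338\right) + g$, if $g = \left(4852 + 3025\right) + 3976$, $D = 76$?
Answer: $- \frac{13585028955}{823961} \approx -16487.0$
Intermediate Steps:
$r{\left(s \right)} = \frac{1}{178}$ ($r{\left(s \right)} = \frac{1}{76 + 102} = \frac{1}{178}$)
$g = 11853$ ($g = 7877 + 3976 = 11853$)
$\left(\frac{-1553 + 12968}{r{\left(9 \right)} - 4629} - 28338\right) + g = \left(\frac{-1553 + 12968}{\frac{1}{178} - 4629} - 28338\right) + 11853 = \left(\frac{11415}{- \frac{823961}{178}} - 28338\right) + 11853 = \left(11415 \left(- \frac{178}{823961}\right) - 28338\right) + 11853 = \left(- \frac{2031870}{823961} - 28338\right) + 11853 = - \frac{23351438688}{823961} + 11853 = - \frac{13585028955}{823961}$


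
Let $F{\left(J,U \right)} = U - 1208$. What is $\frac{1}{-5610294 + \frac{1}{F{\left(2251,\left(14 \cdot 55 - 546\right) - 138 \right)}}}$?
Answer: $- \frac{1122}{6294749869} \approx -1.7824 \cdot 10^{-7}$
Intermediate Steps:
$F{\left(J,U \right)} = -1208 + U$
$\frac{1}{-5610294 + \frac{1}{F{\left(2251,\left(14 \cdot 55 - 546\right) - 138 \right)}}} = \frac{1}{-5610294 + \frac{1}{-1208 + \left(\left(14 \cdot 55 - 546\right) - 138\right)}} = \frac{1}{-5610294 + \frac{1}{-1208 + \left(\left(770 - 546\right) - 138\right)}} = \frac{1}{-5610294 + \frac{1}{-1208 + \left(224 - 138\right)}} = \frac{1}{-5610294 + \frac{1}{-1208 + 86}} = \frac{1}{-5610294 + \frac{1}{-1122}} = \frac{1}{-5610294 - \frac{1}{1122}} = \frac{1}{- \frac{6294749869}{1122}} = - \frac{1122}{6294749869}$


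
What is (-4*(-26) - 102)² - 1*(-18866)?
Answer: 18870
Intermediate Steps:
(-4*(-26) - 102)² - 1*(-18866) = (104 - 102)² + 18866 = 2² + 18866 = 4 + 18866 = 18870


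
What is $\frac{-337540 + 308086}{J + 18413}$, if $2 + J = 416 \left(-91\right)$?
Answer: $\frac{29454}{19445} \approx 1.5147$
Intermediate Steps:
$J = -37858$ ($J = -2 + 416 \left(-91\right) = -2 - 37856 = -37858$)
$\frac{-337540 + 308086}{J + 18413} = \frac{-337540 + 308086}{-37858 + 18413} = - \frac{29454}{-19445} = \left(-29454\right) \left(- \frac{1}{19445}\right) = \frac{29454}{19445}$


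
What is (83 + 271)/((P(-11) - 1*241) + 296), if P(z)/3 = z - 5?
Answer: 354/7 ≈ 50.571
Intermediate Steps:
P(z) = -15 + 3*z (P(z) = 3*(z - 5) = 3*(-5 + z) = -15 + 3*z)
(83 + 271)/((P(-11) - 1*241) + 296) = (83 + 271)/(((-15 + 3*(-11)) - 1*241) + 296) = 354/(((-15 - 33) - 241) + 296) = 354/((-48 - 241) + 296) = 354/(-289 + 296) = 354/7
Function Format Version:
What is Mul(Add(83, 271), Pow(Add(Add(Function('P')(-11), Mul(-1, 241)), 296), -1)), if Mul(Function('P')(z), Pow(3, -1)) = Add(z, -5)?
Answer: Rational(354, 7) ≈ 50.571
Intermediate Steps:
Function('P')(z) = Add(-15, Mul(3, z)) (Function('P')(z) = Mul(3, Add(z, -5)) = Mul(3, Add(-5, z)) = Add(-15, Mul(3, z)))
Mul(Add(83, 271), Pow(Add(Add(Function('P')(-11), Mul(-1, 241)), 296), -1)) = Mul(Add(83, 271), Pow(Add(Add(Add(-15, Mul(3, -11)), Mul(-1, 241)), 296), -1)) = Mul(354, Pow(Add(Add(Add(-15, -33), -241), 296), -1)) = Mul(354, Pow(Add(Add(-48, -241), 296), -1)) = Mul(354, Pow(Add(-289, 296), -1)) = Mul(354, Pow(7, -1)) = Mul(354, Rational(1, 7)) = Rational(354, 7)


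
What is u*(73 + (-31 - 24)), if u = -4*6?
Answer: -432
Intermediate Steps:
u = -24
u*(73 + (-31 - 24)) = -24*(73 + (-31 - 24)) = -24*(73 - 55) = -24*18 = -432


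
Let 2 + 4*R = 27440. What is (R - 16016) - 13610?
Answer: -45533/2 ≈ -22767.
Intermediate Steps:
R = 13719/2 (R = -½ + (¼)*27440 = -½ + 6860 = 13719/2 ≈ 6859.5)
(R - 16016) - 13610 = (13719/2 - 16016) - 13610 = -18313/2 - 13610 = -45533/2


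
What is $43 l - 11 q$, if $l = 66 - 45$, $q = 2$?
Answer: $881$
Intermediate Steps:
$l = 21$
$43 l - 11 q = 43 \cdot 21 - 22 = 903 - 22 = 881$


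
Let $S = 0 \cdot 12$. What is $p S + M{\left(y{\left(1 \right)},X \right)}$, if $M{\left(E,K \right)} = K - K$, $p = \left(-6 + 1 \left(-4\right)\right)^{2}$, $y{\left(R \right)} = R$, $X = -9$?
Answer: $0$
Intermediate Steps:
$p = 100$ ($p = \left(-6 - 4\right)^{2} = \left(-10\right)^{2} = 100$)
$M{\left(E,K \right)} = 0$
$S = 0$
$p S + M{\left(y{\left(1 \right)},X \right)} = 100 \cdot 0 + 0 = 0 + 0 = 0$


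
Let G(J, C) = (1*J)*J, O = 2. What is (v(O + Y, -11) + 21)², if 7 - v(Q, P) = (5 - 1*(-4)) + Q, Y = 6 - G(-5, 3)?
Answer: 1296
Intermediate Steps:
G(J, C) = J² (G(J, C) = J*J = J²)
Y = -19 (Y = 6 - 1*(-5)² = 6 - 1*25 = 6 - 25 = -19)
v(Q, P) = -2 - Q (v(Q, P) = 7 - ((5 - 1*(-4)) + Q) = 7 - ((5 + 4) + Q) = 7 - (9 + Q) = 7 + (-9 - Q) = -2 - Q)
(v(O + Y, -11) + 21)² = ((-2 - (2 - 19)) + 21)² = ((-2 - 1*(-17)) + 21)² = ((-2 + 17) + 21)² = (15 + 21)² = 36² = 1296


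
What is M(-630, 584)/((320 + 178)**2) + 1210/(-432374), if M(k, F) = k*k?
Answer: 2379293830/1489312243 ≈ 1.5976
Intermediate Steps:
M(k, F) = k**2
M(-630, 584)/((320 + 178)**2) + 1210/(-432374) = (-630)**2/((320 + 178)**2) + 1210/(-432374) = 396900/(498**2) + 1210*(-1/432374) = 396900/248004 - 605/216187 = 396900*(1/248004) - 605/216187 = 11025/6889 - 605/216187 = 2379293830/1489312243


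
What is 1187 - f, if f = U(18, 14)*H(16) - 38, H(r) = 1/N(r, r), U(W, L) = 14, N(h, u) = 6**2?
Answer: 22043/18 ≈ 1224.6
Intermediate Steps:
N(h, u) = 36
H(r) = 1/36
f = -677/18 (f = 14*(1/36) - 38 = 7/18 - 38 = -677/18 ≈ -37.611)
1187 - f = 1187 - 1*(-677/18) = 1187 + 677/18 = 22043/18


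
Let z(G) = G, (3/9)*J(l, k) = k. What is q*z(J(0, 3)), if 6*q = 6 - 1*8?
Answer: -3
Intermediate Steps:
J(l, k) = 3*k
q = -⅓ (q = (6 - 1*8)/6 = (6 - 8)/6 = (⅙)*(-2) = -⅓ ≈ -0.33333)
q*z(J(0, 3)) = -3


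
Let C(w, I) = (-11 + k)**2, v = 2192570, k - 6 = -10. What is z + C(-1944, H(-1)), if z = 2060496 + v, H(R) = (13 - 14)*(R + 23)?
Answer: 4253291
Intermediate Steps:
k = -4 (k = 6 - 10 = -4)
H(R) = -23 - R (H(R) = -(23 + R) = -23 - R)
C(w, I) = 225 (C(w, I) = (-11 - 4)**2 = (-15)**2 = 225)
z = 4253066 (z = 2060496 + 2192570 = 4253066)
z + C(-1944, H(-1)) = 4253066 + 225 = 4253291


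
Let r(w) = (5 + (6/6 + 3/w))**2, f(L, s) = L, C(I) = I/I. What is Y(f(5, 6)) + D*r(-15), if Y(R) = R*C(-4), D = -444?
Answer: -373279/25 ≈ -14931.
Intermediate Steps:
C(I) = 1
Y(R) = R (Y(R) = R*1 = R)
r(w) = (6 + 3/w)**2 (r(w) = (5 + (6*(1/6) + 3/w))**2 = (5 + (1 + 3/w))**2 = (6 + 3/w)**2)
Y(f(5, 6)) + D*r(-15) = 5 - 3996*(1 + 2*(-15))**2/(-15)**2 = 5 - 3996*(1 - 30)**2/225 = 5 - 3996*(-29)**2/225 = 5 - 3996*841/225 = 5 - 444*841/25 = 5 - 373404/25 = -373279/25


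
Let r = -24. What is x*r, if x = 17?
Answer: -408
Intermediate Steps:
x*r = 17*(-24) = -408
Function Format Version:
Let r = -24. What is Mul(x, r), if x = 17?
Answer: -408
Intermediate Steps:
Mul(x, r) = Mul(17, -24) = -408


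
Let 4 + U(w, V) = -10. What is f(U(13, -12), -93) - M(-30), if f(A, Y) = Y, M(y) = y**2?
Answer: -993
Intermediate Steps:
U(w, V) = -14 (U(w, V) = -4 - 10 = -14)
f(U(13, -12), -93) - M(-30) = -93 - 1*(-30)**2 = -93 - 1*900 = -93 - 900 = -993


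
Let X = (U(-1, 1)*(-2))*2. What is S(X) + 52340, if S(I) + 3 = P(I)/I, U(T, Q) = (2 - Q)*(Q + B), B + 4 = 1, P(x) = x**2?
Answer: 52345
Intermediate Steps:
B = -3 (B = -4 + 1 = -3)
U(T, Q) = (-3 + Q)*(2 - Q) (U(T, Q) = (2 - Q)*(Q - 3) = (2 - Q)*(-3 + Q) = (-3 + Q)*(2 - Q))
X = 8 (X = ((-6 - 1*1**2 + 5*1)*(-2))*2 = ((-6 - 1*1 + 5)*(-2))*2 = ((-6 - 1 + 5)*(-2))*2 = -2*(-2)*2 = 4*2 = 8)
S(I) = -3 + I (S(I) = -3 + I**2/I = -3 + I)
S(X) + 52340 = (-3 + 8) + 52340 = 5 + 52340 = 52345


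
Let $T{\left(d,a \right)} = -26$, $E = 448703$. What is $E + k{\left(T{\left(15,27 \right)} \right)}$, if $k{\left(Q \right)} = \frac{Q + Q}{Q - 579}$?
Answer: $\frac{271465367}{605} \approx 4.487 \cdot 10^{5}$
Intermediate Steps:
$k{\left(Q \right)} = \frac{2 Q}{-579 + Q}$
$E + k{\left(T{\left(15,27 \right)} \right)} = 448703 + 2 \left(-26\right) \frac{1}{-579 - 26} = 448703 + 2 \left(-26\right) \frac{1}{-605} = 448703 + 2 \left(-26\right) \left(- \frac{1}{605}\right) = 448703 + \frac{52}{605} = \frac{271465367}{605}$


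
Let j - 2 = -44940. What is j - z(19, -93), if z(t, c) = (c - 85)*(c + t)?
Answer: -58110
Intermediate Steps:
j = -44938 (j = 2 - 44940 = -44938)
z(t, c) = (-85 + c)*(c + t)
j - z(19, -93) = -44938 - ((-93)² - 85*(-93) - 85*19 - 93*19) = -44938 - (8649 + 7905 - 1615 - 1767) = -44938 - 1*13172 = -44938 - 13172 = -58110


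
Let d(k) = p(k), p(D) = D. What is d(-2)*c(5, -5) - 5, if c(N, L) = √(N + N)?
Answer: -5 - 2*√10 ≈ -11.325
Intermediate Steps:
d(k) = k
c(N, L) = √2*√N (c(N, L) = √(2*N) = √2*√N)
d(-2)*c(5, -5) - 5 = -2*√2*√5 - 5 = -2*√10 - 5 = -5 - 2*√10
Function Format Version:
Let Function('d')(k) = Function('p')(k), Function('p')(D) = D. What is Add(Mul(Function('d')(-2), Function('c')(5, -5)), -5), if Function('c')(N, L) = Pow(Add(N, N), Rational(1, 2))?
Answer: Add(-5, Mul(-2, Pow(10, Rational(1, 2)))) ≈ -11.325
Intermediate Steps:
Function('d')(k) = k
Function('c')(N, L) = Mul(Pow(2, Rational(1, 2)), Pow(N, Rational(1, 2))) (Function('c')(N, L) = Pow(Mul(2, N), Rational(1, 2)) = Mul(Pow(2, Rational(1, 2)), Pow(N, Rational(1, 2))))
Add(Mul(Function('d')(-2), Function('c')(5, -5)), -5) = Add(Mul(-2, Mul(Pow(2, Rational(1, 2)), Pow(5, Rational(1, 2)))), -5) = Add(Mul(-2, Pow(10, Rational(1, 2))), -5) = Add(-5, Mul(-2, Pow(10, Rational(1, 2))))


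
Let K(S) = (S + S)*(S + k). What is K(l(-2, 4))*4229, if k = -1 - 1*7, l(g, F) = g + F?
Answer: -101496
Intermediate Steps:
l(g, F) = F + g
k = -8 (k = -1 - 7 = -8)
K(S) = 2*S*(-8 + S) (K(S) = (S + S)*(S - 8) = (2*S)*(-8 + S) = 2*S*(-8 + S))
K(l(-2, 4))*4229 = (2*(4 - 2)*(-8 + (4 - 2)))*4229 = (2*2*(-8 + 2))*4229 = (2*2*(-6))*4229 = -24*4229 = -101496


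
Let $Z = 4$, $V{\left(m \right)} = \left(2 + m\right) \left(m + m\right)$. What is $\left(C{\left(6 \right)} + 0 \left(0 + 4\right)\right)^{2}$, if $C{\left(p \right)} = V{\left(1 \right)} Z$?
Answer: $576$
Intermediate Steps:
$V{\left(m \right)} = 2 m \left(2 + m\right)$ ($V{\left(m \right)} = \left(2 + m\right) 2 m = 2 m \left(2 + m\right)$)
$C{\left(p \right)} = 24$ ($C{\left(p \right)} = 2 \cdot 1 \left(2 + 1\right) 4 = 2 \cdot 1 \cdot 3 \cdot 4 = 6 \cdot 4 = 24$)
$\left(C{\left(6 \right)} + 0 \left(0 + 4\right)\right)^{2} = \left(24 + 0 \left(0 + 4\right)\right)^{2} = \left(24 + 0 \cdot 4\right)^{2} = \left(24 + 0\right)^{2} = 24^{2} = 576$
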